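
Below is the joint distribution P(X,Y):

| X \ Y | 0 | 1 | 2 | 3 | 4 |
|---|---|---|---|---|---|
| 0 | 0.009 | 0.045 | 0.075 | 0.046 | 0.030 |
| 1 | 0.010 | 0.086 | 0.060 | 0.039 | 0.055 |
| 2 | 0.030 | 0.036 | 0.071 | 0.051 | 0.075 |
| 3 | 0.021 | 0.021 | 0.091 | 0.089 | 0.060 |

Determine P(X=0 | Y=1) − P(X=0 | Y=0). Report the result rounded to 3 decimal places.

0.111

P(Y=1) = 0.045 + 0.086 + 0.036 + 0.021 = 0.188; P(X=0 | Y=1) = 0.045/0.188 = 0.2394.
P(Y=0) = 0.009 + 0.010 + 0.030 + 0.021 = 0.070; P(X=0 | Y=0) = 0.009/0.070 = 0.1286.
Difference = 0.111.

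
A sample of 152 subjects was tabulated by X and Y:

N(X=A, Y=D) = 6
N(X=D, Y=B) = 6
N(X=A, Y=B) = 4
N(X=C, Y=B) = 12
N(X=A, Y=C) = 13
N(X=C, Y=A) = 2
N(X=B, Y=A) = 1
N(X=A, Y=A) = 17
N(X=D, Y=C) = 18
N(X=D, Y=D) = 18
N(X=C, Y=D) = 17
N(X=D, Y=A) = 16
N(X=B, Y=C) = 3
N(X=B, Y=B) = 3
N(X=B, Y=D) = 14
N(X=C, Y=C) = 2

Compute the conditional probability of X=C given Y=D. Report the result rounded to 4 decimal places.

0.3091

Total with Y=D: 6 + 14 + 17 + 18 = 55.
P(X=C | Y=D) = 17/55 = 0.3091.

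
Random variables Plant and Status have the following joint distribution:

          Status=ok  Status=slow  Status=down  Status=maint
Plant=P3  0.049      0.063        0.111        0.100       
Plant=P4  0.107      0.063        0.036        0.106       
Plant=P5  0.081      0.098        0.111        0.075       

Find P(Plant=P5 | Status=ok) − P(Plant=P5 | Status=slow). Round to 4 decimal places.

P(Status=ok) = 0.049 + 0.107 + 0.081 = 0.237; P(Plant=P5 | Status=ok) = 0.081/0.237 = 0.34177.
P(Status=slow) = 0.063 + 0.063 + 0.098 = 0.224; P(Plant=P5 | Status=slow) = 0.098/0.224 = 0.43750.
Difference = -0.0957.

-0.0957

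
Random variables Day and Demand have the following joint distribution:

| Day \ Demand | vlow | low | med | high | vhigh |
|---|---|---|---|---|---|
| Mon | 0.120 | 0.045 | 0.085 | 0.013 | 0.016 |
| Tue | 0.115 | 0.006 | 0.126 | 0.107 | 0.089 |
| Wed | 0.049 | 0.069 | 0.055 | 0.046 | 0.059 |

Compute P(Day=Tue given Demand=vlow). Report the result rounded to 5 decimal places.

0.40493

P(Demand=vlow) = 0.120 + 0.115 + 0.049 = 0.284.
P(Day=Tue | Demand=vlow) = 0.115/0.284 = 0.40493.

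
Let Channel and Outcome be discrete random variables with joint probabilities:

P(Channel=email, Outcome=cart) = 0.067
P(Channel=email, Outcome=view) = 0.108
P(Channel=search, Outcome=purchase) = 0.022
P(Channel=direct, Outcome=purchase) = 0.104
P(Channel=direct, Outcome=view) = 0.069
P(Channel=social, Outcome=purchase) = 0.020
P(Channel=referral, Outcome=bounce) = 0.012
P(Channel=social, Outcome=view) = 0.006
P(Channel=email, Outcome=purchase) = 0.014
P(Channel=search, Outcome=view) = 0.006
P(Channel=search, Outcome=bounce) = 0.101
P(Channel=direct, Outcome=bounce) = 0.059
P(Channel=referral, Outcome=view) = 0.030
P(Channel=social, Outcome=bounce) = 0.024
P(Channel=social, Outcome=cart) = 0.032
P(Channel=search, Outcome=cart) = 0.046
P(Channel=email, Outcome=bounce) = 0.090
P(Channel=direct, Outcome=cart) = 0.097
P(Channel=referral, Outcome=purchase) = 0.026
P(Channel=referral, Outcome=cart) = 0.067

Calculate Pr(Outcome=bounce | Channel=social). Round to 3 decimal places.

P(Channel=social) = 0.024 + 0.006 + 0.032 + 0.020 = 0.082.
P(Outcome=bounce | Channel=social) = 0.024/0.082 = 0.293.

0.293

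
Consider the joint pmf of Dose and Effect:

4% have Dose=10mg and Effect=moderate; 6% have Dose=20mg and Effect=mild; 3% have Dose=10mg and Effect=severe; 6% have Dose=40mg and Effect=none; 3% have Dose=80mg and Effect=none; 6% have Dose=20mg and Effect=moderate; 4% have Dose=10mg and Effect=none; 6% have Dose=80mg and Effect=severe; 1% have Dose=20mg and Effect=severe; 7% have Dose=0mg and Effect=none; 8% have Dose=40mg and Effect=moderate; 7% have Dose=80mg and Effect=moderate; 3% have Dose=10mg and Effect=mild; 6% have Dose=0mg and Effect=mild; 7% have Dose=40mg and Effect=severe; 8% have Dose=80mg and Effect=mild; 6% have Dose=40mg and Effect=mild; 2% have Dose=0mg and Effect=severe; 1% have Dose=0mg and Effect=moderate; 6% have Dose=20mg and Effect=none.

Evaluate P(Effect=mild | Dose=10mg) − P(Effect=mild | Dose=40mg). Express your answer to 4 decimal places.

P(Dose=10mg) = 0.04 + 0.03 + 0.04 + 0.03 = 0.14; P(Effect=mild | Dose=10mg) = 0.03/0.14 = 0.21429.
P(Dose=40mg) = 0.06 + 0.06 + 0.08 + 0.07 = 0.27; P(Effect=mild | Dose=40mg) = 0.06/0.27 = 0.22222.
Difference = -0.0079.

-0.0079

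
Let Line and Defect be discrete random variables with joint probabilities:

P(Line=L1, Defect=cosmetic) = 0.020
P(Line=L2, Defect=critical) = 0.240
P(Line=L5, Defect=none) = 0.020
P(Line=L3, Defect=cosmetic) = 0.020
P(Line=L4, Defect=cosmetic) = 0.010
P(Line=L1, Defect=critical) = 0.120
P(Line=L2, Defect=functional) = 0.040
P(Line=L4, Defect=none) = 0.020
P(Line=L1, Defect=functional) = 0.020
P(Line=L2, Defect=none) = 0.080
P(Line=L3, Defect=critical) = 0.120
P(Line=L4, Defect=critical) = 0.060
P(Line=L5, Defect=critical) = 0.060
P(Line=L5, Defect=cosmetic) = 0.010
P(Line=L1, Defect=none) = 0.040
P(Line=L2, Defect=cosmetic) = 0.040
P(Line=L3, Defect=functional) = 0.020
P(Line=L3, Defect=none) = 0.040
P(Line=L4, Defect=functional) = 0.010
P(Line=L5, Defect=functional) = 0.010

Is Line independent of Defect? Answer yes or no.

yes

Every cell satisfies P(Line,Defect) = P(Line)·P(Defect). For instance P(Line=L2) = 0.400, P(Defect=none) = 0.200, and 0.400×0.200 = 0.080 matches the joint entry. So Line and Defect are independent.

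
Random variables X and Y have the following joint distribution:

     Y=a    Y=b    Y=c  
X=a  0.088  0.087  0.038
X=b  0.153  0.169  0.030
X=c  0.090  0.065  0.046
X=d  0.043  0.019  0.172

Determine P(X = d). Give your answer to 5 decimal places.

0.23400

P(X=d) = 0.043 + 0.019 + 0.172 = 0.234.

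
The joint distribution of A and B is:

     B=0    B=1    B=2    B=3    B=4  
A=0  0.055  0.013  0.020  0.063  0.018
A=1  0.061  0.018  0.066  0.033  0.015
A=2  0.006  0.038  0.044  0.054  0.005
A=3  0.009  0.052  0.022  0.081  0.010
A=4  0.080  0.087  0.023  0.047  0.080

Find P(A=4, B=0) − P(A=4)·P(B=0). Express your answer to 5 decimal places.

P(A=4) = 0.080 + 0.087 + 0.023 + 0.047 + 0.080 = 0.317.
P(B=0) = 0.055 + 0.061 + 0.006 + 0.009 + 0.080 = 0.211.
P(A=4, B=0) − P(A=4)P(B=0) = 0.080 − 0.317×0.211 = 0.01311.

0.01311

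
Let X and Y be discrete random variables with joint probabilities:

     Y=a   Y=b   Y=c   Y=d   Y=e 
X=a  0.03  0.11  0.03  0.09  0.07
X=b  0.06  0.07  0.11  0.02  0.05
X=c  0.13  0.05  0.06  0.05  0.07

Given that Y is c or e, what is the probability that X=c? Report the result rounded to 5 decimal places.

0.33333

P(Y=c) = 0.03 + 0.11 + 0.06 = 0.20.
P(Y=e) = 0.07 + 0.05 + 0.07 = 0.19.
P(Y ∈ {c, e}) = 0.20 + 0.19 = 0.39; P(X=c, Y ∈ {c, e}) = 0.06 + 0.07 = 0.13.
P(X=c | Y ∈ {c, e}) = 0.13/0.39 = 0.33333.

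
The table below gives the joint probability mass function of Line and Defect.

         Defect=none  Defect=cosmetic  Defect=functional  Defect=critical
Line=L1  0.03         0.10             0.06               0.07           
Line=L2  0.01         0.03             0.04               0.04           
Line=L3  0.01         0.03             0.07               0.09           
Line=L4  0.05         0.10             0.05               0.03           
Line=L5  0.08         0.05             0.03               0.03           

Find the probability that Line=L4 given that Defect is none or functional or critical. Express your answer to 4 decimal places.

0.1884

P(Defect=none) = 0.03 + 0.01 + 0.01 + 0.05 + 0.08 = 0.18.
P(Defect=functional) = 0.06 + 0.04 + 0.07 + 0.05 + 0.03 = 0.25.
P(Defect=critical) = 0.07 + 0.04 + 0.09 + 0.03 + 0.03 = 0.26.
P(Defect ∈ {none, functional, critical}) = 0.18 + 0.25 + 0.26 = 0.69; P(Line=L4, Defect ∈ {none, functional, critical}) = 0.05 + 0.05 + 0.03 = 0.13.
P(Line=L4 | Defect ∈ {none, functional, critical}) = 0.13/0.69 = 0.1884.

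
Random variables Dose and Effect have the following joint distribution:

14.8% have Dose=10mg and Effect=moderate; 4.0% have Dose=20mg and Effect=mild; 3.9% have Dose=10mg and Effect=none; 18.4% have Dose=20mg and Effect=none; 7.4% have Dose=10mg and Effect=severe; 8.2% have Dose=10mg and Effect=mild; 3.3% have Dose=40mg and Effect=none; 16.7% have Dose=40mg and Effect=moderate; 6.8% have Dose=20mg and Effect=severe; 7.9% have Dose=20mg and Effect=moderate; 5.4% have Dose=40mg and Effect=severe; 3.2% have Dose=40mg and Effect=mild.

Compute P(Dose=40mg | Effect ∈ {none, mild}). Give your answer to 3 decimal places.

P(Effect=none) = 0.039 + 0.184 + 0.033 = 0.256.
P(Effect=mild) = 0.082 + 0.040 + 0.032 = 0.154.
P(Effect ∈ {none, mild}) = 0.256 + 0.154 = 0.410; P(Dose=40mg, Effect ∈ {none, mild}) = 0.033 + 0.032 = 0.065.
P(Dose=40mg | Effect ∈ {none, mild}) = 0.065/0.410 = 0.159.

0.159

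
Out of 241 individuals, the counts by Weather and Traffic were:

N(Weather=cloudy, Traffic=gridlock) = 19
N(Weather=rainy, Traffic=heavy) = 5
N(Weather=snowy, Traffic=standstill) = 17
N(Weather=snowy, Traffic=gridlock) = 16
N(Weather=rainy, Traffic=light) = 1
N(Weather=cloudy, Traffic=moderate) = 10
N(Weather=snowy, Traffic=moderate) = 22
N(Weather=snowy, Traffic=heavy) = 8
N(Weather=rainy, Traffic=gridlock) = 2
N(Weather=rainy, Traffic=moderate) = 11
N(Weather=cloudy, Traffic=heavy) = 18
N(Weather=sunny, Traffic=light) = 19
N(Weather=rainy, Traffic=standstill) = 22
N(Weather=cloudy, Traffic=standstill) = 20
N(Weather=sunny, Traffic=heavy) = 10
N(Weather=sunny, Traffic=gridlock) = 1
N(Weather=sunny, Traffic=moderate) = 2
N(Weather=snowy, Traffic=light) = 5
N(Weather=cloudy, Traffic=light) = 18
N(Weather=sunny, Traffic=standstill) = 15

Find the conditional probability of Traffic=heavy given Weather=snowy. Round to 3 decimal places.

Total with Weather=snowy: 5 + 22 + 8 + 16 + 17 = 68.
P(Traffic=heavy | Weather=snowy) = 8/68 = 0.118.

0.118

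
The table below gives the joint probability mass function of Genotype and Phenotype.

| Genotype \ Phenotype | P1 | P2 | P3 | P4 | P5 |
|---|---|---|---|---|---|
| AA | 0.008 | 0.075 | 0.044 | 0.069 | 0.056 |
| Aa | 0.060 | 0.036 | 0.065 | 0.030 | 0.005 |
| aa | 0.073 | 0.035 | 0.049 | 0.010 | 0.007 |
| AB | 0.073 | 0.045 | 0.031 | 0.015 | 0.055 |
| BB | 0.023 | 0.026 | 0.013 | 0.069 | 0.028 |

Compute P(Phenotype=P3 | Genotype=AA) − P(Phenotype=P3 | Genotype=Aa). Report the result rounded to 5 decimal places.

-0.15703

P(Genotype=AA) = 0.008 + 0.075 + 0.044 + 0.069 + 0.056 = 0.252; P(Phenotype=P3 | Genotype=AA) = 0.044/0.252 = 0.174603.
P(Genotype=Aa) = 0.060 + 0.036 + 0.065 + 0.030 + 0.005 = 0.196; P(Phenotype=P3 | Genotype=Aa) = 0.065/0.196 = 0.331633.
Difference = -0.15703.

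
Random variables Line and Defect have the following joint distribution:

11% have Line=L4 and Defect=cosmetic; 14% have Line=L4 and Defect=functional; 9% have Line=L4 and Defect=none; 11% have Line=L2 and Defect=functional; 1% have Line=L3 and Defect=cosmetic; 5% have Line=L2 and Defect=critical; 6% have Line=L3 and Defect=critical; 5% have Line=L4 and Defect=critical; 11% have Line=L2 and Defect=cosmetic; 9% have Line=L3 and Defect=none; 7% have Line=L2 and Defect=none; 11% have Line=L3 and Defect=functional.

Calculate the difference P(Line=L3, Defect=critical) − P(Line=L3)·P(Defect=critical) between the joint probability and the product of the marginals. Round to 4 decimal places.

P(Line=L3) = 0.09 + 0.01 + 0.11 + 0.06 = 0.27.
P(Defect=critical) = 0.05 + 0.06 + 0.05 = 0.16.
P(Line=L3, Defect=critical) − P(Line=L3)P(Defect=critical) = 0.06 − 0.27×0.16 = 0.0168.

0.0168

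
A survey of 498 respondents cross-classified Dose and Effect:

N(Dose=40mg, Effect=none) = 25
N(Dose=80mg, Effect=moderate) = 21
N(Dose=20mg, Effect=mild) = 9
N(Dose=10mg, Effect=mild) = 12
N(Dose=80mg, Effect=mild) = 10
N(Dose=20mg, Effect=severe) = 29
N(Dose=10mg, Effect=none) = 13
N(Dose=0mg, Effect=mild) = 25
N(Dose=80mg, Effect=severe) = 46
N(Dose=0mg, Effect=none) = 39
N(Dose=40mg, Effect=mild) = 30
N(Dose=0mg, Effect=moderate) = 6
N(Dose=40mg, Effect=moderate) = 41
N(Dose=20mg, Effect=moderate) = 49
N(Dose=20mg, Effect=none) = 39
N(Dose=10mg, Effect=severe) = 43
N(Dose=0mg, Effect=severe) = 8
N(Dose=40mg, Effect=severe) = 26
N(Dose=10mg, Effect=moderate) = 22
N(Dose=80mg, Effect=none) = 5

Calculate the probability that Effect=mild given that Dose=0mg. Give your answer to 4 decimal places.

0.3205

Total with Dose=0mg: 39 + 25 + 6 + 8 = 78.
P(Effect=mild | Dose=0mg) = 25/78 = 0.3205.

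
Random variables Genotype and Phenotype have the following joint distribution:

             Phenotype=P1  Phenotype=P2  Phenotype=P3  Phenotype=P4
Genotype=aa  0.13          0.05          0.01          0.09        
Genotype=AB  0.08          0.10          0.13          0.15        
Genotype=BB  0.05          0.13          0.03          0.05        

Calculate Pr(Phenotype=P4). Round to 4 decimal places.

P(Phenotype=P4) = 0.09 + 0.15 + 0.05 = 0.29.

0.2900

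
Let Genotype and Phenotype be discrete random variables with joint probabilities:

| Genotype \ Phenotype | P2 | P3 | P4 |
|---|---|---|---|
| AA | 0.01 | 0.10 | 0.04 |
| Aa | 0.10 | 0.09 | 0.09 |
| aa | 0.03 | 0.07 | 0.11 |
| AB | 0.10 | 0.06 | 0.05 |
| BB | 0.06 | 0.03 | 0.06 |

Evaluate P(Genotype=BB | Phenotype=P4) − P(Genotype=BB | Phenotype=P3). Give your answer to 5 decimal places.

P(Phenotype=P4) = 0.04 + 0.09 + 0.11 + 0.05 + 0.06 = 0.35; P(Genotype=BB | Phenotype=P4) = 0.06/0.35 = 0.171429.
P(Phenotype=P3) = 0.10 + 0.09 + 0.07 + 0.06 + 0.03 = 0.35; P(Genotype=BB | Phenotype=P3) = 0.03/0.35 = 0.085714.
Difference = 0.08571.

0.08571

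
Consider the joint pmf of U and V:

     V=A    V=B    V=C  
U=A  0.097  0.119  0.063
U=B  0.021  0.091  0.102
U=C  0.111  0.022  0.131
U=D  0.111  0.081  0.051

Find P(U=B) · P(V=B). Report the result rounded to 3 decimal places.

P(U=B) = 0.021 + 0.091 + 0.102 = 0.214.
P(V=B) = 0.119 + 0.091 + 0.022 + 0.081 = 0.313.
Product: 0.214 × 0.313 = 0.067.

0.067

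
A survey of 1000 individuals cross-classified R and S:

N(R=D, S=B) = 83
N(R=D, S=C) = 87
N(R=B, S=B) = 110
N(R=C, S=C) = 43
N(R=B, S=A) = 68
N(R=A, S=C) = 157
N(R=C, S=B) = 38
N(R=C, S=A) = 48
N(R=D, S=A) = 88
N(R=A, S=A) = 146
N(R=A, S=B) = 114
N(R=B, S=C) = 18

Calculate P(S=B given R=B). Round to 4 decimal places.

0.5612

Total with R=B: 68 + 110 + 18 = 196.
P(S=B | R=B) = 110/196 = 0.5612.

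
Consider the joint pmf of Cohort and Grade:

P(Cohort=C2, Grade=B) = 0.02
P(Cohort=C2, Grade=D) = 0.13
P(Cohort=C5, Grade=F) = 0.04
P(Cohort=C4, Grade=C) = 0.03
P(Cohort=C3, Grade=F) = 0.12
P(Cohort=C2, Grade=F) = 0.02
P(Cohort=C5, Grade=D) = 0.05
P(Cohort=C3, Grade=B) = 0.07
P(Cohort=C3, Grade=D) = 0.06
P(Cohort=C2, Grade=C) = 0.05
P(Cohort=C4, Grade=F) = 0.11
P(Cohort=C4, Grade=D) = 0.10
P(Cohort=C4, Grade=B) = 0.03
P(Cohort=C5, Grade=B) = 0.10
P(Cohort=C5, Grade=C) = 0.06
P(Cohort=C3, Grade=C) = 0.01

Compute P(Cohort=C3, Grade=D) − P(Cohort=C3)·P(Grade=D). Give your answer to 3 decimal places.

-0.028

P(Cohort=C3) = 0.07 + 0.01 + 0.06 + 0.12 = 0.26.
P(Grade=D) = 0.13 + 0.06 + 0.10 + 0.05 = 0.34.
P(Cohort=C3, Grade=D) − P(Cohort=C3)P(Grade=D) = 0.06 − 0.26×0.34 = -0.028.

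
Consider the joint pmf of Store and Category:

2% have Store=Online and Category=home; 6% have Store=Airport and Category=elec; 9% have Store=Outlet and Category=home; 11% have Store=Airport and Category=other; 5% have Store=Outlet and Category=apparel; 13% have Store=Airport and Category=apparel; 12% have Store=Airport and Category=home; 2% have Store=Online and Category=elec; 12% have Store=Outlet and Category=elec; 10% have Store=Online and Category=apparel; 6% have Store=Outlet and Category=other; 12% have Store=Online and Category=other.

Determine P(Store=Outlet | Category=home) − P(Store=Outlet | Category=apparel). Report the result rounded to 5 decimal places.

0.21273

P(Category=home) = 0.12 + 0.09 + 0.02 = 0.23; P(Store=Outlet | Category=home) = 0.09/0.23 = 0.391304.
P(Category=apparel) = 0.13 + 0.05 + 0.10 = 0.28; P(Store=Outlet | Category=apparel) = 0.05/0.28 = 0.178571.
Difference = 0.21273.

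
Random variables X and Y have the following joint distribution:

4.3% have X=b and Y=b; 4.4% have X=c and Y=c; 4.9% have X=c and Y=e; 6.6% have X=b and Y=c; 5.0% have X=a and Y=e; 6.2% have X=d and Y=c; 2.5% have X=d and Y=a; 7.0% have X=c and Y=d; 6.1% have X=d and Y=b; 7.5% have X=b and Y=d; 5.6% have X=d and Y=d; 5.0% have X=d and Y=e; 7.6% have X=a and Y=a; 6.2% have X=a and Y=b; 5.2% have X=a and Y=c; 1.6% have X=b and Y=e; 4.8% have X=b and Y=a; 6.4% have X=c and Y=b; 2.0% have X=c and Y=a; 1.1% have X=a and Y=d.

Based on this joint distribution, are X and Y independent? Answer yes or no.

no

P(X=a) = 0.251 and P(Y=d) = 0.212, so their product is 0.05321, but P(X=a, Y=d) = 0.011. Since these differ, X and Y are not independent.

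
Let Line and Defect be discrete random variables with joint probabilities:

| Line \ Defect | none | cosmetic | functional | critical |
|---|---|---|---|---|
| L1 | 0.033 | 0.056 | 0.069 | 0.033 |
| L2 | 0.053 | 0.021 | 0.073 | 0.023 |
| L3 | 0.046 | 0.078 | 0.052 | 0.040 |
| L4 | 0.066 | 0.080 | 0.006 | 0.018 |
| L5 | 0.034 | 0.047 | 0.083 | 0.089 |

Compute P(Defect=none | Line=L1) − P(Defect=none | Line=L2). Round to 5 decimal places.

-0.13899

P(Line=L1) = 0.033 + 0.056 + 0.069 + 0.033 = 0.191; P(Defect=none | Line=L1) = 0.033/0.191 = 0.172775.
P(Line=L2) = 0.053 + 0.021 + 0.073 + 0.023 = 0.170; P(Defect=none | Line=L2) = 0.053/0.170 = 0.311765.
Difference = -0.13899.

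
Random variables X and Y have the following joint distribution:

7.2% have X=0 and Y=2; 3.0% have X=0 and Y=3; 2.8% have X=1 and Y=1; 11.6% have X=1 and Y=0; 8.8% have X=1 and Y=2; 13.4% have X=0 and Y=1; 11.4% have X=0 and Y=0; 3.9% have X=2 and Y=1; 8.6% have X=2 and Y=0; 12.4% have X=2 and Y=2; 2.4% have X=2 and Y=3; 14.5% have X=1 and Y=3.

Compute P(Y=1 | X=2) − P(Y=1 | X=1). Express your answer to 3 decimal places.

0.069

P(X=2) = 0.086 + 0.039 + 0.124 + 0.024 = 0.273; P(Y=1 | X=2) = 0.039/0.273 = 0.1429.
P(X=1) = 0.116 + 0.028 + 0.088 + 0.145 = 0.377; P(Y=1 | X=1) = 0.028/0.377 = 0.0743.
Difference = 0.069.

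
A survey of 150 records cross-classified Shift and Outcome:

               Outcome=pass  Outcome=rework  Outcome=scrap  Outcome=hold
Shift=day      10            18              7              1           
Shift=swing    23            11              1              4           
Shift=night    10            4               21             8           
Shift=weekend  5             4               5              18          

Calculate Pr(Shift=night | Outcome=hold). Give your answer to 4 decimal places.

Total with Outcome=hold: 1 + 4 + 8 + 18 = 31.
P(Shift=night | Outcome=hold) = 8/31 = 0.2581.

0.2581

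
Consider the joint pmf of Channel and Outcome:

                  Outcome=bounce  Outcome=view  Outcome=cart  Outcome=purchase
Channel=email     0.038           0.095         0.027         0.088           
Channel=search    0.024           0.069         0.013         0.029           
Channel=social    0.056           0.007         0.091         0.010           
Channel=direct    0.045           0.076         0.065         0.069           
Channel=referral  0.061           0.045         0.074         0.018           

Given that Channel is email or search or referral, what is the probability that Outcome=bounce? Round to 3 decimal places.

0.212

P(Channel=email) = 0.038 + 0.095 + 0.027 + 0.088 = 0.248.
P(Channel=search) = 0.024 + 0.069 + 0.013 + 0.029 = 0.135.
P(Channel=referral) = 0.061 + 0.045 + 0.074 + 0.018 = 0.198.
P(Channel ∈ {email, search, referral}) = 0.248 + 0.135 + 0.198 = 0.581; P(Outcome=bounce, Channel ∈ {email, search, referral}) = 0.038 + 0.024 + 0.061 = 0.123.
P(Outcome=bounce | Channel ∈ {email, search, referral}) = 0.123/0.581 = 0.212.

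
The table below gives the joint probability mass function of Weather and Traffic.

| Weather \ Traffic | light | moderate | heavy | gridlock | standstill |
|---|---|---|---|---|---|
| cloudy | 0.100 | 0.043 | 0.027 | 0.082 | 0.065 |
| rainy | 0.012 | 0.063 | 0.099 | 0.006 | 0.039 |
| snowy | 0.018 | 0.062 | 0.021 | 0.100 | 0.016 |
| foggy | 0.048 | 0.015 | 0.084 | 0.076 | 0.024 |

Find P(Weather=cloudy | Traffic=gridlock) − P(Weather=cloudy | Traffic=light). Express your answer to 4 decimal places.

-0.2512

P(Traffic=gridlock) = 0.082 + 0.006 + 0.100 + 0.076 = 0.264; P(Weather=cloudy | Traffic=gridlock) = 0.082/0.264 = 0.31061.
P(Traffic=light) = 0.100 + 0.012 + 0.018 + 0.048 = 0.178; P(Weather=cloudy | Traffic=light) = 0.100/0.178 = 0.56180.
Difference = -0.2512.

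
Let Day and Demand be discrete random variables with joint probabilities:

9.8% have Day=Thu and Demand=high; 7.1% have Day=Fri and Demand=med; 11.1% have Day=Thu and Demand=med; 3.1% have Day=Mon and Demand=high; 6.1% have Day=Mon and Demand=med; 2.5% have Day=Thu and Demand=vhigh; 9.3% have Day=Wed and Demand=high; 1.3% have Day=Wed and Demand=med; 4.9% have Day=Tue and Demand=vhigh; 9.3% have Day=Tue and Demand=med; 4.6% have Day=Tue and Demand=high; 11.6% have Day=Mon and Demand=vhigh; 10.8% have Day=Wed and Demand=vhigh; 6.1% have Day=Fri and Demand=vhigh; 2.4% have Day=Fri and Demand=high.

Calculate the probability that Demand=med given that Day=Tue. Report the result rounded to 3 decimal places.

0.495

P(Day=Tue) = 0.093 + 0.046 + 0.049 = 0.188.
P(Demand=med | Day=Tue) = 0.093/0.188 = 0.495.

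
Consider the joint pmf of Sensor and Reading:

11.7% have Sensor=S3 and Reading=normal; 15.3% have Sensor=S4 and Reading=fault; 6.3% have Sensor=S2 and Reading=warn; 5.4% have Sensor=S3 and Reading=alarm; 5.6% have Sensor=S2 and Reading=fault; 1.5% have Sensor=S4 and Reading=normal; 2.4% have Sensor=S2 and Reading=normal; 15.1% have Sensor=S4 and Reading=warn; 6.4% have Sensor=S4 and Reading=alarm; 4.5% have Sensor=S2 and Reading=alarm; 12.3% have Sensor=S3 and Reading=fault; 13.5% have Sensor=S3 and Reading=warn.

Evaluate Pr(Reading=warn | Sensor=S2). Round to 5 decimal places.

0.33511

P(Sensor=S2) = 0.024 + 0.063 + 0.045 + 0.056 = 0.188.
P(Reading=warn | Sensor=S2) = 0.063/0.188 = 0.33511.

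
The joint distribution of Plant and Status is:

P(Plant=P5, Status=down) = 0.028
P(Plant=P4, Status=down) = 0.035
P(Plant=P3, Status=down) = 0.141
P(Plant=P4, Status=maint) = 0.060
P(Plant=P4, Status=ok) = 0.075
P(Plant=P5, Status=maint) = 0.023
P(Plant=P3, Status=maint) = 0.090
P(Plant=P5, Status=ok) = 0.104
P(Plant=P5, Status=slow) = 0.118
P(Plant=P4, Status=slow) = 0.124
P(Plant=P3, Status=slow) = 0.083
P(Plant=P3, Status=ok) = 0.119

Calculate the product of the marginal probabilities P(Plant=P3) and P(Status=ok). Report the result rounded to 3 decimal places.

0.129

P(Plant=P3) = 0.119 + 0.083 + 0.141 + 0.090 = 0.433.
P(Status=ok) = 0.119 + 0.075 + 0.104 = 0.298.
Product: 0.433 × 0.298 = 0.129.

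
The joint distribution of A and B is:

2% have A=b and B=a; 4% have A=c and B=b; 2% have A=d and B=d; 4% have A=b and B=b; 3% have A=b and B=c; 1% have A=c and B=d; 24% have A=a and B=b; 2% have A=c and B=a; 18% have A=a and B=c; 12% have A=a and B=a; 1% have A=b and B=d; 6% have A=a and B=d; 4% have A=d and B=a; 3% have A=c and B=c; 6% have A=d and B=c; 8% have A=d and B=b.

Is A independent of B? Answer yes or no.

Every cell satisfies P(A,B) = P(A)·P(B). For instance P(A=d) = 0.20, P(B=b) = 0.40, and 0.20×0.40 = 0.08 matches the joint entry. So A and B are independent.

yes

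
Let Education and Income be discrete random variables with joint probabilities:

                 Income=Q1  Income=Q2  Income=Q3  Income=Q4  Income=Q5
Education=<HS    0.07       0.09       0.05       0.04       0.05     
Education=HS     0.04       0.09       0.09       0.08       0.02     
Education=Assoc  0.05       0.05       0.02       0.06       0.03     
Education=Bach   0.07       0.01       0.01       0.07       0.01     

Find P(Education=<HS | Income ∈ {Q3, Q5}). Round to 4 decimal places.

P(Income=Q3) = 0.05 + 0.09 + 0.02 + 0.01 = 0.17.
P(Income=Q5) = 0.05 + 0.02 + 0.03 + 0.01 = 0.11.
P(Income ∈ {Q3, Q5}) = 0.17 + 0.11 = 0.28; P(Education=<HS, Income ∈ {Q3, Q5}) = 0.05 + 0.05 = 0.10.
P(Education=<HS | Income ∈ {Q3, Q5}) = 0.10/0.28 = 0.3571.

0.3571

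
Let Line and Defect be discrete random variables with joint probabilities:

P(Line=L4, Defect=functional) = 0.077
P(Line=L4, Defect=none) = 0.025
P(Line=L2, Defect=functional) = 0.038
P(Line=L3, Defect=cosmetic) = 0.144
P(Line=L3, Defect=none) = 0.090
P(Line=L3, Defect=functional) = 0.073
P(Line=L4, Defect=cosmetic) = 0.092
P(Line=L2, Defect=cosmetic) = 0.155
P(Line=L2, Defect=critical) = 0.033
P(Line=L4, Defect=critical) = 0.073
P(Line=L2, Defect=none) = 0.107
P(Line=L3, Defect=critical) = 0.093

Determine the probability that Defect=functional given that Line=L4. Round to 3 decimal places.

0.288

P(Line=L4) = 0.025 + 0.092 + 0.077 + 0.073 = 0.267.
P(Defect=functional | Line=L4) = 0.077/0.267 = 0.288.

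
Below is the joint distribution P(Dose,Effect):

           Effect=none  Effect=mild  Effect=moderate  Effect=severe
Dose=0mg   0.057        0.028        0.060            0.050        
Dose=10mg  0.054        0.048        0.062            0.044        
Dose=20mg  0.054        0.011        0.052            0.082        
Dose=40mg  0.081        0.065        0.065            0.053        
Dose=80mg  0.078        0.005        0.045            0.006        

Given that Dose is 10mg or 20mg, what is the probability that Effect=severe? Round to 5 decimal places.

P(Dose=10mg) = 0.054 + 0.048 + 0.062 + 0.044 = 0.208.
P(Dose=20mg) = 0.054 + 0.011 + 0.052 + 0.082 = 0.199.
P(Dose ∈ {10mg, 20mg}) = 0.208 + 0.199 = 0.407; P(Effect=severe, Dose ∈ {10mg, 20mg}) = 0.044 + 0.082 = 0.126.
P(Effect=severe | Dose ∈ {10mg, 20mg}) = 0.126/0.407 = 0.30958.

0.30958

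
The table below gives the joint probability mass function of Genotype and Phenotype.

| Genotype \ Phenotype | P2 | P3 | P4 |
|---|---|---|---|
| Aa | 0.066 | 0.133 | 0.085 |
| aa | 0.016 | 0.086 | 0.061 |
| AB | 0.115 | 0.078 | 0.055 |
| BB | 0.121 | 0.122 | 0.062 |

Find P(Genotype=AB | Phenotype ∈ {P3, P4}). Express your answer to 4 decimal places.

0.1950

P(Phenotype=P3) = 0.133 + 0.086 + 0.078 + 0.122 = 0.419.
P(Phenotype=P4) = 0.085 + 0.061 + 0.055 + 0.062 = 0.263.
P(Phenotype ∈ {P3, P4}) = 0.419 + 0.263 = 0.682; P(Genotype=AB, Phenotype ∈ {P3, P4}) = 0.078 + 0.055 = 0.133.
P(Genotype=AB | Phenotype ∈ {P3, P4}) = 0.133/0.682 = 0.1950.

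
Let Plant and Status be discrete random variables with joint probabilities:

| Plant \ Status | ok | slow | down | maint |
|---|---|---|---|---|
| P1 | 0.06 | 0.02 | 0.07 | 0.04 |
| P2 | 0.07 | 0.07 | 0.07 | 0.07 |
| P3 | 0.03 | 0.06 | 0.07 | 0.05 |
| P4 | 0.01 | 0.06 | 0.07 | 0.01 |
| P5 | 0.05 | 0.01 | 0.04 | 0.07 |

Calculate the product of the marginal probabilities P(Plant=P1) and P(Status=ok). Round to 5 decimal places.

0.04180

P(Plant=P1) = 0.06 + 0.02 + 0.07 + 0.04 = 0.19.
P(Status=ok) = 0.06 + 0.07 + 0.03 + 0.01 + 0.05 = 0.22.
Product: 0.19 × 0.22 = 0.04180.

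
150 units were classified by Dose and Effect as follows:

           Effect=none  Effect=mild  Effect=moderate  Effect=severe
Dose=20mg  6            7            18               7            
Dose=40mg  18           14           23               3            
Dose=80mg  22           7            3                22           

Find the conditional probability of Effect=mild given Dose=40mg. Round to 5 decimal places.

Total with Dose=40mg: 18 + 14 + 23 + 3 = 58.
P(Effect=mild | Dose=40mg) = 14/58 = 0.24138.

0.24138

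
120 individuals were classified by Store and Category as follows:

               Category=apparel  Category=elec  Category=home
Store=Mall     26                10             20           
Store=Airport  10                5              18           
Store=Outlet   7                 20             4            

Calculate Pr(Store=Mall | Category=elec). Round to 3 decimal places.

Total with Category=elec: 10 + 5 + 20 = 35.
P(Store=Mall | Category=elec) = 10/35 = 0.286.

0.286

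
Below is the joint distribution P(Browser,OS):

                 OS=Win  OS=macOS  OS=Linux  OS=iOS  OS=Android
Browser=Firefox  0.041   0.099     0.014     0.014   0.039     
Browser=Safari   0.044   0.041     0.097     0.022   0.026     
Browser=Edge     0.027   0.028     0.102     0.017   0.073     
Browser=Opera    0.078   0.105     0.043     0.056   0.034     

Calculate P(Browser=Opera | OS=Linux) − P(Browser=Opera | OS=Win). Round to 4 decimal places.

-0.2426

P(OS=Linux) = 0.014 + 0.097 + 0.102 + 0.043 = 0.256; P(Browser=Opera | OS=Linux) = 0.043/0.256 = 0.16797.
P(OS=Win) = 0.041 + 0.044 + 0.027 + 0.078 = 0.190; P(Browser=Opera | OS=Win) = 0.078/0.190 = 0.41053.
Difference = -0.2426.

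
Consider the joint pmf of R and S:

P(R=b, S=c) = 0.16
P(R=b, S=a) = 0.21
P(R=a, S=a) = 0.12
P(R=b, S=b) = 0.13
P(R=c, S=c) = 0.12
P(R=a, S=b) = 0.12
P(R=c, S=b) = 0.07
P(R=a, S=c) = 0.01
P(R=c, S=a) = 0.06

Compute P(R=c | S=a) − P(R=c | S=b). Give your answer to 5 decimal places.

P(S=a) = 0.12 + 0.21 + 0.06 = 0.39; P(R=c | S=a) = 0.06/0.39 = 0.153846.
P(S=b) = 0.12 + 0.13 + 0.07 = 0.32; P(R=c | S=b) = 0.07/0.32 = 0.218750.
Difference = -0.06490.

-0.06490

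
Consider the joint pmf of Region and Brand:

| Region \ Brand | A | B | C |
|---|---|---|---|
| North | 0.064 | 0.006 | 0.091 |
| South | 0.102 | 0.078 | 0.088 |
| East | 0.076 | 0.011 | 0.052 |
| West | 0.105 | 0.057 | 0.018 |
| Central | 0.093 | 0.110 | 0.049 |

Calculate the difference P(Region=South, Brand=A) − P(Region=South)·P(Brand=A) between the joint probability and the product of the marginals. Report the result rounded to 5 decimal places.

P(Region=South) = 0.102 + 0.078 + 0.088 = 0.268.
P(Brand=A) = 0.064 + 0.102 + 0.076 + 0.105 + 0.093 = 0.440.
P(Region=South, Brand=A) − P(Region=South)P(Brand=A) = 0.102 − 0.268×0.440 = -0.01592.

-0.01592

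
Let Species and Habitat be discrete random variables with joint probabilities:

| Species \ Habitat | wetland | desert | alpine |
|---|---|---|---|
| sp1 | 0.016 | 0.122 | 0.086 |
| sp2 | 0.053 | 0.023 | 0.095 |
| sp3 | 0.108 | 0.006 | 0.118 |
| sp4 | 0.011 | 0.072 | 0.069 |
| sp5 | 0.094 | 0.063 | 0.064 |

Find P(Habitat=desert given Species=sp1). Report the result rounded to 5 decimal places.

P(Species=sp1) = 0.016 + 0.122 + 0.086 = 0.224.
P(Habitat=desert | Species=sp1) = 0.122/0.224 = 0.54464.

0.54464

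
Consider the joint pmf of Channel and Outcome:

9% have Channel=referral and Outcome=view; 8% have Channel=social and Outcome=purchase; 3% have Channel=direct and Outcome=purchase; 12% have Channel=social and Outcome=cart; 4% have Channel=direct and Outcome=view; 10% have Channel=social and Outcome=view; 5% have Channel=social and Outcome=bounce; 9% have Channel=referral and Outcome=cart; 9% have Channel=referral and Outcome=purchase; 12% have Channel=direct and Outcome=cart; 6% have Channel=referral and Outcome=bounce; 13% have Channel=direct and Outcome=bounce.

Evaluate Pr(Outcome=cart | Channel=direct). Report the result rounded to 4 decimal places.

0.3750

P(Channel=direct) = 0.13 + 0.04 + 0.12 + 0.03 = 0.32.
P(Outcome=cart | Channel=direct) = 0.12/0.32 = 0.3750.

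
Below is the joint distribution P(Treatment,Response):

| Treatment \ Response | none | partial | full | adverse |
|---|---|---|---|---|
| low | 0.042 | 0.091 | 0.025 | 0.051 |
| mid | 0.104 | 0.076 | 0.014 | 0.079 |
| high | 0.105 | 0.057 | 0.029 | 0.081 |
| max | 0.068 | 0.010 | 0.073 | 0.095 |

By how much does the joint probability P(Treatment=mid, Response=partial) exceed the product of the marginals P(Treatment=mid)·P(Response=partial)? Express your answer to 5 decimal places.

P(Treatment=mid) = 0.104 + 0.076 + 0.014 + 0.079 = 0.273.
P(Response=partial) = 0.091 + 0.076 + 0.057 + 0.010 = 0.234.
P(Treatment=mid, Response=partial) − P(Treatment=mid)P(Response=partial) = 0.076 − 0.273×0.234 = 0.01212.

0.01212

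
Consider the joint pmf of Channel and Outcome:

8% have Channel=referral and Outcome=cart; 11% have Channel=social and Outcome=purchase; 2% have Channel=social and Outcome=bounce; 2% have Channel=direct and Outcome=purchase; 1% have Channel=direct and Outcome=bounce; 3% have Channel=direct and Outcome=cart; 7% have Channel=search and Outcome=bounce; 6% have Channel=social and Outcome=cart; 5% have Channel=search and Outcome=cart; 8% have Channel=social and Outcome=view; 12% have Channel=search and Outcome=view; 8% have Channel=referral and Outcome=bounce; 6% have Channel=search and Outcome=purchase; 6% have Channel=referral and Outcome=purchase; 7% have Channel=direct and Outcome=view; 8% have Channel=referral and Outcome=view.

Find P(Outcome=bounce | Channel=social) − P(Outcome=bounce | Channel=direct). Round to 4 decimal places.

-0.0028

P(Channel=social) = 0.02 + 0.08 + 0.06 + 0.11 = 0.27; P(Outcome=bounce | Channel=social) = 0.02/0.27 = 0.07407.
P(Channel=direct) = 0.01 + 0.07 + 0.03 + 0.02 = 0.13; P(Outcome=bounce | Channel=direct) = 0.01/0.13 = 0.07692.
Difference = -0.0028.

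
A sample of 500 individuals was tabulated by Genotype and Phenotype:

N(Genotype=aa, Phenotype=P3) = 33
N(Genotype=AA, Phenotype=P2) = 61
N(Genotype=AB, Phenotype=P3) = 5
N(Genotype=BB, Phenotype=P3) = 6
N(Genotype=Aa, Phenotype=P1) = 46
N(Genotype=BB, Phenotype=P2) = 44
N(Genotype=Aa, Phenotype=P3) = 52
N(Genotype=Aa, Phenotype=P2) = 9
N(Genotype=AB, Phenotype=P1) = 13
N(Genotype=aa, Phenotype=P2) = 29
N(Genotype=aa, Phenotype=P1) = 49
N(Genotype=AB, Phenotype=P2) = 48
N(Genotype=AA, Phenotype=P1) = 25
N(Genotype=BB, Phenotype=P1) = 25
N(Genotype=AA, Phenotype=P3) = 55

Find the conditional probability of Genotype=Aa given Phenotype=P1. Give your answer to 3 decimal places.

0.291

Total with Phenotype=P1: 25 + 46 + 49 + 13 + 25 = 158.
P(Genotype=Aa | Phenotype=P1) = 46/158 = 0.291.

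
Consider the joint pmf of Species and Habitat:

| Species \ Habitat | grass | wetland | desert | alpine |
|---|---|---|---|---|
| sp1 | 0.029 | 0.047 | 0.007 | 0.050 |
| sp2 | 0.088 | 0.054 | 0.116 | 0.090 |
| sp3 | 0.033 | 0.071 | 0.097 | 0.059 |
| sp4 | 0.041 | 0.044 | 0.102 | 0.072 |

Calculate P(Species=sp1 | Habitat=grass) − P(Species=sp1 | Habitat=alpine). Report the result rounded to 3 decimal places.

-0.033

P(Habitat=grass) = 0.029 + 0.088 + 0.033 + 0.041 = 0.191; P(Species=sp1 | Habitat=grass) = 0.029/0.191 = 0.1518.
P(Habitat=alpine) = 0.050 + 0.090 + 0.059 + 0.072 = 0.271; P(Species=sp1 | Habitat=alpine) = 0.050/0.271 = 0.1845.
Difference = -0.033.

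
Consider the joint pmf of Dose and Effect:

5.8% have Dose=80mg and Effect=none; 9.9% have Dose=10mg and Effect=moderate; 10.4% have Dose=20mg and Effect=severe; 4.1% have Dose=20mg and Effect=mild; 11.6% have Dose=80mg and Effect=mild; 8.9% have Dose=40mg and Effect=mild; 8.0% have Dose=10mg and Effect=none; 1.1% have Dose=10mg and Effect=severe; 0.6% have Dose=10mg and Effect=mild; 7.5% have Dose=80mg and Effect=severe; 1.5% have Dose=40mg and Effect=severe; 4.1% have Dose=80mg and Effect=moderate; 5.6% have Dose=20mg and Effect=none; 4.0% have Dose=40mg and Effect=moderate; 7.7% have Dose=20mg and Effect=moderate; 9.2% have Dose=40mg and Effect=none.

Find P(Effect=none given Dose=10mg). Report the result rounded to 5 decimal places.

0.40816

P(Dose=10mg) = 0.080 + 0.006 + 0.099 + 0.011 = 0.196.
P(Effect=none | Dose=10mg) = 0.080/0.196 = 0.40816.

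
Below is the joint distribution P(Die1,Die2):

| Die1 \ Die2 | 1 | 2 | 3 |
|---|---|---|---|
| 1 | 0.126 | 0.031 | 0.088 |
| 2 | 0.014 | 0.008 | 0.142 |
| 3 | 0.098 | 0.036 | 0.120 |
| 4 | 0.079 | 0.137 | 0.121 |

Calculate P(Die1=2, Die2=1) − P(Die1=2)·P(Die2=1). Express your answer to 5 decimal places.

-0.03799

P(Die1=2) = 0.014 + 0.008 + 0.142 = 0.164.
P(Die2=1) = 0.126 + 0.014 + 0.098 + 0.079 = 0.317.
P(Die1=2, Die2=1) − P(Die1=2)P(Die2=1) = 0.014 − 0.164×0.317 = -0.03799.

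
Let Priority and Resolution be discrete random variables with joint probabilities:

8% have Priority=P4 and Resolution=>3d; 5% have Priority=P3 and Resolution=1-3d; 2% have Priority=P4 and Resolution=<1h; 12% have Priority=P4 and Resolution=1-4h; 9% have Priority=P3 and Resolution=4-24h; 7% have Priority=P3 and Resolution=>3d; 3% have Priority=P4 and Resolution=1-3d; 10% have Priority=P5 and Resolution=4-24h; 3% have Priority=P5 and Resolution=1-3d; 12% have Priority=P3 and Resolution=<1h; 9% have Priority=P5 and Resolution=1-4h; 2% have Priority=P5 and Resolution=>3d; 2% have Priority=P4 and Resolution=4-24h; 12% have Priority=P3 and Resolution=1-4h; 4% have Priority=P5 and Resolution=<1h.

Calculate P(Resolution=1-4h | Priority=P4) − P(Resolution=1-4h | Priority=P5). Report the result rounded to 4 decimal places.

0.1230

P(Priority=P4) = 0.02 + 0.12 + 0.02 + 0.03 + 0.08 = 0.27; P(Resolution=1-4h | Priority=P4) = 0.12/0.27 = 0.44444.
P(Priority=P5) = 0.04 + 0.09 + 0.10 + 0.03 + 0.02 = 0.28; P(Resolution=1-4h | Priority=P5) = 0.09/0.28 = 0.32143.
Difference = 0.1230.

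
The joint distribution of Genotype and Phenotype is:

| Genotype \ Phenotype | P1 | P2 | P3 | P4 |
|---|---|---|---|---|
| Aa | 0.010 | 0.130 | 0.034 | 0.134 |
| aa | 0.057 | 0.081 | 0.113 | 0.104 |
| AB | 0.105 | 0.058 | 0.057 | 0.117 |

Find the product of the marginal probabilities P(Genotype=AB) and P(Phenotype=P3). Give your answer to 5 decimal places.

P(Genotype=AB) = 0.105 + 0.058 + 0.057 + 0.117 = 0.337.
P(Phenotype=P3) = 0.034 + 0.113 + 0.057 = 0.204.
Product: 0.337 × 0.204 = 0.06875.

0.06875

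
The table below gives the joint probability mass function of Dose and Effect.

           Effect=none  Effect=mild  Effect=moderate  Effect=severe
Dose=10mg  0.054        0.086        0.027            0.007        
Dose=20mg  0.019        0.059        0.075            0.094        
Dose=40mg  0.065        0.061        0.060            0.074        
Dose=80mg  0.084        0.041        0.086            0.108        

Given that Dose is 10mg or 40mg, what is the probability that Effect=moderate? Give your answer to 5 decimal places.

0.20046

P(Dose=10mg) = 0.054 + 0.086 + 0.027 + 0.007 = 0.174.
P(Dose=40mg) = 0.065 + 0.061 + 0.060 + 0.074 = 0.260.
P(Dose ∈ {10mg, 40mg}) = 0.174 + 0.260 = 0.434; P(Effect=moderate, Dose ∈ {10mg, 40mg}) = 0.027 + 0.060 = 0.087.
P(Effect=moderate | Dose ∈ {10mg, 40mg}) = 0.087/0.434 = 0.20046.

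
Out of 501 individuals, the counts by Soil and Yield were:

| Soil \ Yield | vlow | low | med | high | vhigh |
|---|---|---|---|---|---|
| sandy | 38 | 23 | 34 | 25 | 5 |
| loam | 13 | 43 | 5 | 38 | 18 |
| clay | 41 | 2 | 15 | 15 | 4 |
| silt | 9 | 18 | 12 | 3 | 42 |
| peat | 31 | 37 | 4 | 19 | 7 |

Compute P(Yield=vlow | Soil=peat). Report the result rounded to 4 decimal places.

0.3163

Total with Soil=peat: 31 + 37 + 4 + 19 + 7 = 98.
P(Yield=vlow | Soil=peat) = 31/98 = 0.3163.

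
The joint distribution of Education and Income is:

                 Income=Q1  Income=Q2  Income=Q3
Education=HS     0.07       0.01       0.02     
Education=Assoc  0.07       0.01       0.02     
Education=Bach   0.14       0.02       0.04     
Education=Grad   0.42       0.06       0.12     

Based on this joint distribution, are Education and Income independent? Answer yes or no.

yes

Every cell satisfies P(Education,Income) = P(Education)·P(Income). For instance P(Education=HS) = 0.10, P(Income=Q1) = 0.70, and 0.10×0.70 = 0.07 matches the joint entry. So Education and Income are independent.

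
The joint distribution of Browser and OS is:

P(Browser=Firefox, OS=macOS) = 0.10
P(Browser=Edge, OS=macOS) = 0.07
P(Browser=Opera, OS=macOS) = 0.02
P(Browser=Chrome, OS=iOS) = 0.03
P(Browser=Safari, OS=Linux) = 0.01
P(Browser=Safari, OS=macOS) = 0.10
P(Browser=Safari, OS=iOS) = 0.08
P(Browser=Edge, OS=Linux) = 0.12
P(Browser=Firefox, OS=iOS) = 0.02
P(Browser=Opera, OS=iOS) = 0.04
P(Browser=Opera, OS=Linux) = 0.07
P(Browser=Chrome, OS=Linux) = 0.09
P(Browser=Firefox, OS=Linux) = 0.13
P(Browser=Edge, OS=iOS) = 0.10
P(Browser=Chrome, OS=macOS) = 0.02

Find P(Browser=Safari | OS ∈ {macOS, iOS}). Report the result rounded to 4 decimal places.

P(OS=macOS) = 0.02 + 0.10 + 0.10 + 0.07 + 0.02 = 0.31.
P(OS=iOS) = 0.03 + 0.02 + 0.08 + 0.10 + 0.04 = 0.27.
P(OS ∈ {macOS, iOS}) = 0.31 + 0.27 = 0.58; P(Browser=Safari, OS ∈ {macOS, iOS}) = 0.10 + 0.08 = 0.18.
P(Browser=Safari | OS ∈ {macOS, iOS}) = 0.18/0.58 = 0.3103.

0.3103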